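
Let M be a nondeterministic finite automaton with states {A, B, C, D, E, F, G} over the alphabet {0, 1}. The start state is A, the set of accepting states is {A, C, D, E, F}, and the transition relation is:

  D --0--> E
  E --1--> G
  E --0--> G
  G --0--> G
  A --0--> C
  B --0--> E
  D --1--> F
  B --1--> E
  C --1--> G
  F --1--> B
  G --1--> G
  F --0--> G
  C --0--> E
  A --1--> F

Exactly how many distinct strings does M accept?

6

The useful subgraph on states {A, B, C, E, F} is acyclic, so L(M) is finite; the longest accepting path visits 4 useful states, giving maximum string length 3.
Counting accepting paths from A by length: 1 of length 0, 2 of length 1, 1 of length 2, 2 of length 3. Total 6.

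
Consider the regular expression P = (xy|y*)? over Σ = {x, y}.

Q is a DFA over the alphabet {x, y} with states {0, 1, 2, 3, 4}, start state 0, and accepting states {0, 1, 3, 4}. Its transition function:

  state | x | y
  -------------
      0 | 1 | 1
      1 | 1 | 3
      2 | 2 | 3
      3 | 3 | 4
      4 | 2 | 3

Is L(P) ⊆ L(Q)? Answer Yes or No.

Converting the expression P to a DFA (subset construction, then merging equivalent states) gives the minimal DFA with states {p0, p1, p2, p3, p4}, start state p0, accepting states {p0, p2, p4} and transitions p0: x→p1, y→p2; p1: x→p3, y→p4; p2: x→p3, y→p2; p3: x→p3, y→p3; p4: x→p3, y→p3.
Exploring the product automaton P × Q from the start pair (p0, 0), following both machines on each input symbol, reaches 10 state pairs: (p0, 0), (p1, 1), (p2, 1), (p3, 1), (p4, 3), (p2, 3), (p3, 3), (p3, 4), (p2, 4), (p3, 2).
P accepts in {p0, p2, p4} and Q accepts in {0, 1, 3, 4}. The reachable pairs whose P-component is accepting are (p0, 0), (p2, 1), (p4, 3), (p2, 3), (p2, 4); in each of them the Q-component is accepting too, so the product for L(P) \ L(Q) (P-component accepting, Q-component rejecting) has no reachable accepting pair and the difference is empty.
Hence every string in L(P) is also in L(Q).

Yes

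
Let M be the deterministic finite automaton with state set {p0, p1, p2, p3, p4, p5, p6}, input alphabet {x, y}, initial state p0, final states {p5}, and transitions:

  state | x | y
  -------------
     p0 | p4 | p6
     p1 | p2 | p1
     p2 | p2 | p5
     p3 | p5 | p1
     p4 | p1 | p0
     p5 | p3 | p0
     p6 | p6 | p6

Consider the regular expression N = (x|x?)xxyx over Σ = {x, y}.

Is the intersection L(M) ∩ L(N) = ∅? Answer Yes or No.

Converting the expression N to a DFA (subset construction, then merging equivalent states) gives the minimal DFA with states {n0, n1, n2, n3, n4, n5, n6}, start state n0, accepting states {n6} and transitions n0: x→n1, y→n2; n1: x→n3, y→n2; n2: x→n2, y→n2; n3: x→n4, y→n5; n4: x→n2, y→n5; n5: x→n6, y→n2; n6: x→n2, y→n2.
Exploring the product automaton M × N from the start pair (p0, n0), following both machines on each input symbol, reaches 15 state pairs: (p0, n0), (p4, n1), (p6, n2), (p1, n3), (p0, n2), (p2, n4), (p1, n5), (p4, n2), (p2, n2), (p5, n5), (p2, n6), (p1, n2), (p5, n2), (p3, n6), (p3, n2).
M accepts in {p5} and N accepts in {n6}; no reachable pair has both components accepting, so no string drives both machines to acceptance simultaneously and L(M) ∩ L(N) = ∅.
So no string is accepted by both, and the intersection is empty.

Yes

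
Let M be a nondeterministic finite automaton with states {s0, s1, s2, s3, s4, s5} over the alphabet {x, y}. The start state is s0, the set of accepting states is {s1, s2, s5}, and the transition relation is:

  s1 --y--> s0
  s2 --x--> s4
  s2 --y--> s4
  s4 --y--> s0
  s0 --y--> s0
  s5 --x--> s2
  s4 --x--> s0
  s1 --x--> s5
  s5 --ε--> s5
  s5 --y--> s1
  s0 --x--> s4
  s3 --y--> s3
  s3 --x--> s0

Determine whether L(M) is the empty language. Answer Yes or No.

Yes

The states reachable from the start state are {s0, s4}.
None of the accepting states {s1, s2, s5} is reachable, so no string is accepted and L(M) = ∅.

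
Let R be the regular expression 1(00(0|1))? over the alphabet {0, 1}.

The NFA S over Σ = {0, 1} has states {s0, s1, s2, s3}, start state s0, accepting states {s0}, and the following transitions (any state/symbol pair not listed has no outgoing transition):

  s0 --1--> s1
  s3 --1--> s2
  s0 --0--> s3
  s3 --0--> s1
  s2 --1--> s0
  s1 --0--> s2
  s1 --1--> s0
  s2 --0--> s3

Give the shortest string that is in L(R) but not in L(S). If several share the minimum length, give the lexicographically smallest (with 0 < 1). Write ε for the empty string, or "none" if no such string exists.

The string 1 is accepted by R but not by S.
No shorter string lies in the difference, and 1 is the lexicographically first length-1 string in L(R) \ L(S).

1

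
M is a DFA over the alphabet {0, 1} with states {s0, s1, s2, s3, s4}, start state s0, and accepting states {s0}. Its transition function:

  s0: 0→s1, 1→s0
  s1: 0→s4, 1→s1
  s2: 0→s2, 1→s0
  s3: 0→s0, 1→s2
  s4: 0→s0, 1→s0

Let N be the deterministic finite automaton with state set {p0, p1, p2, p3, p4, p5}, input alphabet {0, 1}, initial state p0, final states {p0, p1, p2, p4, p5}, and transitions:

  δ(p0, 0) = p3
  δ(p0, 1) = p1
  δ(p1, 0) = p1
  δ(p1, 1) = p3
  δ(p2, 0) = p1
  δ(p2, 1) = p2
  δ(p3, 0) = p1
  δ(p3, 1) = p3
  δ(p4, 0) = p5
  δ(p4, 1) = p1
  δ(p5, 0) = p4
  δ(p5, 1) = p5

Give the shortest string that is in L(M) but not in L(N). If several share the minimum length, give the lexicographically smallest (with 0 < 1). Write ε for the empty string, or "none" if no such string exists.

The string 11 is accepted by M but not by N.
No shorter string lies in the difference, and 11 is the lexicographically first length-2 string in L(M) \ L(N).

11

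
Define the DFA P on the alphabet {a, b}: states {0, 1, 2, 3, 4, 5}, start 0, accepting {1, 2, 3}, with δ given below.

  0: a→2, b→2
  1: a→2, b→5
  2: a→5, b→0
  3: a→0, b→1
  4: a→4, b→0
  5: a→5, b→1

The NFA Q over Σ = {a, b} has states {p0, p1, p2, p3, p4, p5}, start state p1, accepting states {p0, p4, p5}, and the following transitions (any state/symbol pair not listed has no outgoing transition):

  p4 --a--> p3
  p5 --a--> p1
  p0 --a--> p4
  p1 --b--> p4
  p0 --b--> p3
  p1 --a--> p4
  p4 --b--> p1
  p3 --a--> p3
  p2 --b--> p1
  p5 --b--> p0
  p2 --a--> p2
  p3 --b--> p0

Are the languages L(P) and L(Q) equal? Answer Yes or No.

Yes

Exploring the product automaton P × Q from the start pair (0, p1), following both machines on each input symbol, reaches 4 state pairs: (0, p1), (2, p4), (5, p3), (1, p0).
P accepts in {1, 2, 3} and Q accepts in {p0, p4, p5}. In every reachable pair the two components are either both accepting — (2, p4), (1, p0) — or both non-accepting, so no string is accepted by exactly one of the machines: L(P) \ L(Q) and L(Q) \ L(P) are both empty.
Hence every string is accepted by P iff it is accepted by Q, and the two languages coincide.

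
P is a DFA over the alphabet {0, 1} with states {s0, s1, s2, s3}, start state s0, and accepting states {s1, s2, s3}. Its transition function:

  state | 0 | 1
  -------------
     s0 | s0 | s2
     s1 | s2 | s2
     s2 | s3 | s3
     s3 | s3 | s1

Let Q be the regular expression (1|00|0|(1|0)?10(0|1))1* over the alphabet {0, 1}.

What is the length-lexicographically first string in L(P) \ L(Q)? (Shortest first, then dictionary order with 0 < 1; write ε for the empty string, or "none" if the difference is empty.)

10

The string 10 is accepted by P but not by Q.
No shorter string lies in the difference, and 10 is the lexicographically first length-2 string in L(P) \ L(Q).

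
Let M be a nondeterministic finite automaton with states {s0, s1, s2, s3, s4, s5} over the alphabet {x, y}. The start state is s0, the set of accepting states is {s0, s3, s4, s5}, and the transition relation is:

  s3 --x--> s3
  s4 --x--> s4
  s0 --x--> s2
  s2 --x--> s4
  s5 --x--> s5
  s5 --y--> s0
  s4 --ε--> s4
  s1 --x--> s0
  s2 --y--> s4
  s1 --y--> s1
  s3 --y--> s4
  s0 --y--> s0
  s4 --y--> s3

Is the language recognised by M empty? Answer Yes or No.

The empty string ε is accepted: the run s0 ends in the accepting state s0.
Since at least one string is accepted, L(M) is not empty.

No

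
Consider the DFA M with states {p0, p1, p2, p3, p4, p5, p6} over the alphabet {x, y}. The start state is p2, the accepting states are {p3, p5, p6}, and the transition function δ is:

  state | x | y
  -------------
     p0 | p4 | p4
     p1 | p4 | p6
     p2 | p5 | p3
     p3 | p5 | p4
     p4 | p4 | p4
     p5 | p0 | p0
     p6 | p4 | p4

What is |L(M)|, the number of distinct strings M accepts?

The useful subgraph on states {p2, p3, p5} is acyclic, so L(M) is finite; the longest accepting path visits 3 useful states, giving maximum string length 2.
Counting accepting paths from p2 by length: 2 of length 1, 1 of length 2. Total 3.

3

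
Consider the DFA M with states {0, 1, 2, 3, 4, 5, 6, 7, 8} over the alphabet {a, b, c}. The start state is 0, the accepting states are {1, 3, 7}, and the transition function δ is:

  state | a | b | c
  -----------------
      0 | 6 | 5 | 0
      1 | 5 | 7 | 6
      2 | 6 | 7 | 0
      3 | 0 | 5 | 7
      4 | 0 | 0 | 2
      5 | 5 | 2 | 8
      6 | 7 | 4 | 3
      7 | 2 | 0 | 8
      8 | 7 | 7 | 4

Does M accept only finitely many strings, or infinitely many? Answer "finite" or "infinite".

State 0 is reachable from the start and can reach an accepting state, and it lies on the cycle 0 → 0.
Traversing that cycle any number of times yields accepted strings of unbounded length, so the language is infinite.

infinite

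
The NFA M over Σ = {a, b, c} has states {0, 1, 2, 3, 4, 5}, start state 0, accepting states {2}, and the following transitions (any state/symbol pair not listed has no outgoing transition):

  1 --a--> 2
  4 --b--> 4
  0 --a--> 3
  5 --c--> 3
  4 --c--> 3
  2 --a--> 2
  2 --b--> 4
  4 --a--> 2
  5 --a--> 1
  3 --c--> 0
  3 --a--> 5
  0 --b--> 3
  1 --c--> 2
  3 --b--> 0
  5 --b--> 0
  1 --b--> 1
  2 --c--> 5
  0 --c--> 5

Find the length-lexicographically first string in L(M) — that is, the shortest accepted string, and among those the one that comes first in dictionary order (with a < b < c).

A breadth-first search from 0 reaches an accepting state first via the path 0 → 5 → 1 → 2 on input caa.
No string of length < 3 is accepted (BFS exhausts all shorter strings without reaching an accepting state), and caa is the lexicographically least accepting string of length 3.

caa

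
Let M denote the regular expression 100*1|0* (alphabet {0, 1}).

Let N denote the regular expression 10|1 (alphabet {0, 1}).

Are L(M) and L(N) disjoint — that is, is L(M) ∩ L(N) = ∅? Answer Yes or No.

Converting the expression M to a DFA (subset construction, then merging equivalent states) gives the minimal DFA with states {m0, m1, m2, m3, m4, m5}, start state m0, accepting states {m0, m1, m5} and transitions m0: 0→m1, 1→m2; m1: 0→m1, 1→m3; m2: 0→m4, 1→m3; m3: 0→m3, 1→m3; m4: 0→m4, 1→m5; m5: 0→m3, 1→m3.
Converting the expression N to a DFA (subset construction, then merging equivalent states) gives the minimal DFA with states {n0, n1, n2, n3}, start state n0, accepting states {n2, n3} and transitions n0: 0→n1, 1→n2; n1: 0→n1, 1→n1; n2: 0→n3, 1→n1; n3: 0→n1, 1→n1.
Exploring the product automaton M × N from the start pair (m0, n0), following both machines on each input symbol, reaches 7 state pairs: (m0, n0), (m1, n1), (m2, n2), (m3, n1), (m4, n3), (m4, n1), (m5, n1).
M accepts in {m0, m1, m5} and N accepts in {n2, n3}; no reachable pair has both components accepting, so no string drives both machines to acceptance simultaneously and L(M) ∩ L(N) = ∅.
So no string is accepted by both, and the intersection is empty.

Yes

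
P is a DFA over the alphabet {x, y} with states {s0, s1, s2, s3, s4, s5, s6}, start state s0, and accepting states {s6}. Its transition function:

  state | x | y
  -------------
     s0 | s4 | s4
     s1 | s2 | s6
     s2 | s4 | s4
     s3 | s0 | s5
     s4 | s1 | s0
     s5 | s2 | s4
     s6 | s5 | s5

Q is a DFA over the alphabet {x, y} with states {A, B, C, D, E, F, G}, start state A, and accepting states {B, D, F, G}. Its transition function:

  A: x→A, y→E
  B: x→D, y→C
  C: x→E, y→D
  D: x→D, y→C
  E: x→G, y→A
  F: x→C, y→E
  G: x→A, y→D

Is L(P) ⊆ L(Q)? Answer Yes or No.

No

The string xxy is in L(P) but not in L(Q).
So L(P) ⊄ L(Q).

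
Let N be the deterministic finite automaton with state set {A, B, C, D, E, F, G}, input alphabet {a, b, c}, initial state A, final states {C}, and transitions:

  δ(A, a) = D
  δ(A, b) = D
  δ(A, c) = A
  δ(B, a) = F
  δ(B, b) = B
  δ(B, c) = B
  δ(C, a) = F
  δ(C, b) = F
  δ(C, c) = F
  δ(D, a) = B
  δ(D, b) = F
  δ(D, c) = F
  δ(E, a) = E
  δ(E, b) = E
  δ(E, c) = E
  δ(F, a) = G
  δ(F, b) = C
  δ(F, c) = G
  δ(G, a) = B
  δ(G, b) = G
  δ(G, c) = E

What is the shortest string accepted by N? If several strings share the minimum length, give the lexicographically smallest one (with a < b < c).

A breadth-first search from A reaches an accepting state first via the path A → D → F → C on input abb.
No string of length < 3 is accepted (BFS exhausts all shorter strings without reaching an accepting state), and abb is the lexicographically least accepting string of length 3.

abb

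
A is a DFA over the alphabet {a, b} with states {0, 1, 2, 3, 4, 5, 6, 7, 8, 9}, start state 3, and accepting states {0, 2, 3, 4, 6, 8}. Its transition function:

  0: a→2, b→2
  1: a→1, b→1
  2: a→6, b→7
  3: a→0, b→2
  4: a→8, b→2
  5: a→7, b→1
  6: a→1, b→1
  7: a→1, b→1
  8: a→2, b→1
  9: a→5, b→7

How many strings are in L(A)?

The useful subgraph on states {0, 2, 3, 6} is acyclic, so L(A) is finite; the longest accepting path visits 4 useful states, giving maximum string length 3.
Counting accepting paths from 3 by length: 1 of length 0, 2 of length 1, 3 of length 2, 2 of length 3. Total 8.

8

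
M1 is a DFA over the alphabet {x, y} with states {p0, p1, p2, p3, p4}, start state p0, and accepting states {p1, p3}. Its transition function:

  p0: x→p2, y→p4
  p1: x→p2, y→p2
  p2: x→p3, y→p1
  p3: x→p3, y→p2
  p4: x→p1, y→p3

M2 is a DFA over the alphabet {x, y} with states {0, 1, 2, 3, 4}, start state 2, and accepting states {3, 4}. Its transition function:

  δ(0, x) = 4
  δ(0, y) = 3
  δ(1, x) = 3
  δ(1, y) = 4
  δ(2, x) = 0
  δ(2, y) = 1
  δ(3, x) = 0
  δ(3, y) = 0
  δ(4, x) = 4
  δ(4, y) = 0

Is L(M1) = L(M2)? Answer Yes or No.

Exploring the product automaton M1 × M2 from the start pair (p0, 2), following both machines on each input symbol, reaches 5 state pairs: (p0, 2), (p2, 0), (p4, 1), (p3, 4), (p1, 3).
M1 accepts in {p1, p3} and M2 accepts in {3, 4}. In every reachable pair the two components are either both accepting — (p3, 4), (p1, 3) — or both non-accepting, so no string is accepted by exactly one of the machines: L(M1) \ L(M2) and L(M2) \ L(M1) are both empty.
Hence every string is accepted by M1 iff it is accepted by M2, and the two languages coincide.

Yes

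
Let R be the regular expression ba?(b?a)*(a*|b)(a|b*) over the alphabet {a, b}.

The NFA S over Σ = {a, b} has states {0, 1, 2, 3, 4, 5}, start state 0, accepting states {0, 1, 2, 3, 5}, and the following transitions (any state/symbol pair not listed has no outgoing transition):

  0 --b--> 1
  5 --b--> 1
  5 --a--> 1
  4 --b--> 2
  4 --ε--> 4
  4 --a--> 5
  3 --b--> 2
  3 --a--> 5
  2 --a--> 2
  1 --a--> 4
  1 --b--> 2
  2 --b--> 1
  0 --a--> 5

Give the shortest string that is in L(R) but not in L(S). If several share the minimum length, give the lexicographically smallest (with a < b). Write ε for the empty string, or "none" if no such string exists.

The string ba is accepted by R but not by S.
No shorter string lies in the difference, and ba is the lexicographically first length-2 string in L(R) \ L(S).

ba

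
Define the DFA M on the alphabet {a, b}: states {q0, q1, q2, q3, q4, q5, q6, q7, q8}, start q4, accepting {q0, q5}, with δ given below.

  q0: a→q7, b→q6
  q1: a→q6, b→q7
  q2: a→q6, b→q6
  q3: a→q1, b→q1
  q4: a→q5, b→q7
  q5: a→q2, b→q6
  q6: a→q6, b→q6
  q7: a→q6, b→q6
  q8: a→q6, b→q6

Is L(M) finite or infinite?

finite

The useful states (reachable from q4 and able to reach an accepting state) are {q4, q5}.
Restricted to these states the transition graph has no cycle, so every accepting path has bounded length and L is finite.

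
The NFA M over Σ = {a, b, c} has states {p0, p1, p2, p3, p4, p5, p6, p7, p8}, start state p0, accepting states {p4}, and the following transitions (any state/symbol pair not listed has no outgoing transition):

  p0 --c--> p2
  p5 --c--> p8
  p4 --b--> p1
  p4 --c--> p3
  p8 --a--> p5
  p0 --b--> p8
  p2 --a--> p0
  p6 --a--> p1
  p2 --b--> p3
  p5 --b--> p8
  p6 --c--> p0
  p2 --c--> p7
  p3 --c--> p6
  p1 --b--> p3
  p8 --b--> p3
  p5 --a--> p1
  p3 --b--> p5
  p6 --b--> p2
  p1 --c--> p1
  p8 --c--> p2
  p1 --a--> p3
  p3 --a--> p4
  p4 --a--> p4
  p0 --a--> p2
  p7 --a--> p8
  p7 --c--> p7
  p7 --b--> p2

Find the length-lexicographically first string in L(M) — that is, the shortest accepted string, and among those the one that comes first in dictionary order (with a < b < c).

aba

A breadth-first search from p0 reaches an accepting state first via the path p0 → p2 → p3 → p4 on input aba.
No string of length < 3 is accepted (BFS exhausts all shorter strings without reaching an accepting state), and aba is the lexicographically least accepting string of length 3.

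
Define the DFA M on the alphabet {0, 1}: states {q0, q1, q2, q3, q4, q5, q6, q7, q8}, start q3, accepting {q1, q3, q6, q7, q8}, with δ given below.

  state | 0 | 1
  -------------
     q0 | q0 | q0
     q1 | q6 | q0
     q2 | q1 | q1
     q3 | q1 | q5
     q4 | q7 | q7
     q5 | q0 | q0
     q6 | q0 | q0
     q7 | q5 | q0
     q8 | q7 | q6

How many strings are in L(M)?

The useful subgraph on states {q1, q3, q6} is acyclic, so L(M) is finite; the longest accepting path visits 3 useful states, giving maximum string length 2.
Counting accepting paths from q3 by length: 1 of length 0, 1 of length 1, 1 of length 2. Total 3.

3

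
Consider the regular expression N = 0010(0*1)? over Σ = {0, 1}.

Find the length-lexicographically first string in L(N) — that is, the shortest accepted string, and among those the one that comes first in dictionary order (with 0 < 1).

0010

By inspection of the expression, no string of length less than 4 matches, and 0010 is the lexicographically first match of length 4.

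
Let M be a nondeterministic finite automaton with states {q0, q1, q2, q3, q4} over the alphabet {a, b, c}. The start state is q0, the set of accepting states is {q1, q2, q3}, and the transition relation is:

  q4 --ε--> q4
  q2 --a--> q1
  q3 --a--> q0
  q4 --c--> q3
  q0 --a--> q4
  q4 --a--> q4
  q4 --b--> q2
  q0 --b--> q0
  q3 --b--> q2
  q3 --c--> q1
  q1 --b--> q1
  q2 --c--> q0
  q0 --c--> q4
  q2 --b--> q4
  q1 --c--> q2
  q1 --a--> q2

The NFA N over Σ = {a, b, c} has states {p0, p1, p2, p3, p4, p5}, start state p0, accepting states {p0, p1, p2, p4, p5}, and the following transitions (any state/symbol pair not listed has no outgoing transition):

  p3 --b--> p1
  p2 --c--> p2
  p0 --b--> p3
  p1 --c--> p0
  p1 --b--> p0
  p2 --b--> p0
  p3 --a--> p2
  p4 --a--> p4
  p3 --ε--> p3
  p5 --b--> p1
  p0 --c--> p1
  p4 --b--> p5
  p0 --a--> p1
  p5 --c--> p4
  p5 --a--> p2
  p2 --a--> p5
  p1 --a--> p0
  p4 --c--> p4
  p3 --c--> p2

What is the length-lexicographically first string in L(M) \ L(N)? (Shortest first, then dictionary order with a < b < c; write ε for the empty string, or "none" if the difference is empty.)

The string aab is accepted by M but not by N.
No shorter string lies in the difference, and aab is the lexicographically first length-3 string in L(M) \ L(N).

aab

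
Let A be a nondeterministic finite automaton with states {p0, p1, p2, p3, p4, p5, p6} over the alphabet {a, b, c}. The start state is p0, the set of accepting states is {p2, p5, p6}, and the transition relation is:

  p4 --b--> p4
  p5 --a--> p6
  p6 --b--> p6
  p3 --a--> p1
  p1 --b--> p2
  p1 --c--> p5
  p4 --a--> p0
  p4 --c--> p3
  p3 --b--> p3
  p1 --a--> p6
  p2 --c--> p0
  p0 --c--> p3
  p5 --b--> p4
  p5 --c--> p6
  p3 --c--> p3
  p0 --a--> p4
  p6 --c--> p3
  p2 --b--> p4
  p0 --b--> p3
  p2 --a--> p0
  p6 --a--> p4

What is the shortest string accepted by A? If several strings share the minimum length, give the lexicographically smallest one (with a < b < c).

baa

A breadth-first search from p0 reaches an accepting state first via the path p0 → p3 → p1 → p6 on input baa.
No string of length < 3 is accepted (BFS exhausts all shorter strings without reaching an accepting state), and baa is the lexicographically least accepting string of length 3.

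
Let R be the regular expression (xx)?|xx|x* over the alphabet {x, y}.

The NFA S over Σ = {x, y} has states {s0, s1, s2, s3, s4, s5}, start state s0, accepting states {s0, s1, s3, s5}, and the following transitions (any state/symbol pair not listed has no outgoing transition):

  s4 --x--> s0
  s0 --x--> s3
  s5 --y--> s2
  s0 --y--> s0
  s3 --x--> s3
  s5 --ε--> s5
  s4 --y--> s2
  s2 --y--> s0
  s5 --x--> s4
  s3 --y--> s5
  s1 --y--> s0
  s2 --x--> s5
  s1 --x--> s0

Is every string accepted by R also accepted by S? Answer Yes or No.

Converting the expression R to a DFA (subset construction, then merging equivalent states) gives the minimal DFA with states {r0, r1}, start state r0, accepting states {r0} and transitions r0: x→r0, y→r1; r1: x→r1, y→r1.
Exploring the product automaton R × S from the start pair (r0, s0), following both machines on each input symbol, reaches 7 state pairs: (r0, s0), (r0, s3), (r1, s0), (r1, s5), (r1, s3), (r1, s4), (r1, s2).
R accepts in {r0} and S accepts in {s0, s1, s3, s5}. The reachable pairs whose R-component is accepting are (r0, s0), (r0, s3); in each of them the S-component is accepting too, so the product for L(R) \ L(S) (R-component accepting, S-component rejecting) has no reachable accepting pair and the difference is empty.
Hence every string in L(R) is also in L(S).

Yes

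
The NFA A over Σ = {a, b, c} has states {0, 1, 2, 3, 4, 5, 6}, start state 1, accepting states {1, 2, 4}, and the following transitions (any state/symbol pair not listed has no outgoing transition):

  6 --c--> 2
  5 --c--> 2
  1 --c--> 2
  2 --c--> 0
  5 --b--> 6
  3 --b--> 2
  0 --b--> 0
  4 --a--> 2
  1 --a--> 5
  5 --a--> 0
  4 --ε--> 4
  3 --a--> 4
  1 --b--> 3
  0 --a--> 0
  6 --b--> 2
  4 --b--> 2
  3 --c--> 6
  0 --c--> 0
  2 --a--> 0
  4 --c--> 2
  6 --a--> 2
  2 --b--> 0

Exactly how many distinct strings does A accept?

The useful subgraph on states {1, 2, 3, 4, 5, 6} is acyclic, so L(A) is finite; the longest accepting path visits 4 useful states, giving maximum string length 3.
Counting accepting paths from 1 by length: 1 of length 0, 1 of length 1, 3 of length 2, 9 of length 3. Total 14.

14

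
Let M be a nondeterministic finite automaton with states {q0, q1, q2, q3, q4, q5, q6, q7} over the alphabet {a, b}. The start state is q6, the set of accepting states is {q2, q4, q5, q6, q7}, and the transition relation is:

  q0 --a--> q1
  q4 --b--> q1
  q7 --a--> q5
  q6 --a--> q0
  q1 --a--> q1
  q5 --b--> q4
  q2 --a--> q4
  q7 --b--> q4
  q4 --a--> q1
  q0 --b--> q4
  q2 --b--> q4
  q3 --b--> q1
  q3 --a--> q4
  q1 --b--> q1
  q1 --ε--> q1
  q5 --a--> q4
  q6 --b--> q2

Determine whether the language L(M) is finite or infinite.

The useful states (reachable from q6 and able to reach an accepting state) are {q0, q2, q4, q6}.
Restricted to these states the transition graph has no cycle, so every accepting path has bounded length and L is finite.

finite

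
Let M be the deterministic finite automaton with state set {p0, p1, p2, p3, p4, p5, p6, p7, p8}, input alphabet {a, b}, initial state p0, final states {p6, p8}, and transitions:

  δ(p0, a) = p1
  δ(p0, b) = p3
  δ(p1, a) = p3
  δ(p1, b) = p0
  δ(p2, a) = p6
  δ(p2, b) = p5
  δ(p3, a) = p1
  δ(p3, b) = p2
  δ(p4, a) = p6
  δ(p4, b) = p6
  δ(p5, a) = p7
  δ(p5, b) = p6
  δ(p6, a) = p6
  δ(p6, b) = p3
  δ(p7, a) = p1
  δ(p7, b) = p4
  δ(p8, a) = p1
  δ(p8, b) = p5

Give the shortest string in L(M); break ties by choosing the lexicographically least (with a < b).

A breadth-first search from p0 reaches an accepting state first via the path p0 → p3 → p2 → p6 on input bba.
No string of length < 3 is accepted (BFS exhausts all shorter strings without reaching an accepting state), and bba is the lexicographically least accepting string of length 3.

bba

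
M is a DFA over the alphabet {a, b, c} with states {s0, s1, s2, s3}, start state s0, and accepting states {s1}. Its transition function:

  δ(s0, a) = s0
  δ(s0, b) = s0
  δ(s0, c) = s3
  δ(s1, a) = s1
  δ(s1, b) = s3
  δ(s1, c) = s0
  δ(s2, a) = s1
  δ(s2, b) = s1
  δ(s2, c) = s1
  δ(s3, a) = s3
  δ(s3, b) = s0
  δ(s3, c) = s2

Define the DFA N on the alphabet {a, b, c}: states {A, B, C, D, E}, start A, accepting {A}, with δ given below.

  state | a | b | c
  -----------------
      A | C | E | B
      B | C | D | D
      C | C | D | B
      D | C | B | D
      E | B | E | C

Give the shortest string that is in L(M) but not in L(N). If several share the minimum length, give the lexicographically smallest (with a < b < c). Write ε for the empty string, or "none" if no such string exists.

The string cca is accepted by M but not by N.
No shorter string lies in the difference, and cca is the lexicographically first length-3 string in L(M) \ L(N).

cca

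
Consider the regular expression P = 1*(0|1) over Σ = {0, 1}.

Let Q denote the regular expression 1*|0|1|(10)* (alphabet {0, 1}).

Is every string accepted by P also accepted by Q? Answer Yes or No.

No

The string 110 is in L(P) but not in L(Q).
So L(P) ⊄ L(Q).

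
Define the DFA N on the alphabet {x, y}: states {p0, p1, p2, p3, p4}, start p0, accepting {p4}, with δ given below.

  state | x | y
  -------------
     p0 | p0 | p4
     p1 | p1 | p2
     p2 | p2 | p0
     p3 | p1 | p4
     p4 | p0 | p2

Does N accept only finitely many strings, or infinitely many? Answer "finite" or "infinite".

infinite

State p0 is reachable from the start and can reach an accepting state, and it lies on the cycle p0 → p0.
Traversing that cycle any number of times yields accepted strings of unbounded length, so the language is infinite.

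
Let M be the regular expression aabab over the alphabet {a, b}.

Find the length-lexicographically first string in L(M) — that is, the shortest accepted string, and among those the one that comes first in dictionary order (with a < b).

By inspection of the expression, no string of length less than 5 matches, and aabab is the lexicographically first match of length 5.

aabab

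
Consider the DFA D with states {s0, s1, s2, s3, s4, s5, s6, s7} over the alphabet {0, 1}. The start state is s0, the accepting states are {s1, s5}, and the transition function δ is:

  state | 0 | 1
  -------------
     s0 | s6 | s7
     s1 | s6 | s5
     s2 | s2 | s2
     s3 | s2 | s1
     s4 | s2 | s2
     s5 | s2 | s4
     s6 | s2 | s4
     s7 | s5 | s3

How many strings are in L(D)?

The useful subgraph on states {s0, s1, s3, s5, s7} is acyclic, so L(D) is finite; the longest accepting path visits 5 useful states, giving maximum string length 4.
Counting accepting paths from s0 by length: 1 of length 2, 1 of length 3, 1 of length 4. Total 3.

3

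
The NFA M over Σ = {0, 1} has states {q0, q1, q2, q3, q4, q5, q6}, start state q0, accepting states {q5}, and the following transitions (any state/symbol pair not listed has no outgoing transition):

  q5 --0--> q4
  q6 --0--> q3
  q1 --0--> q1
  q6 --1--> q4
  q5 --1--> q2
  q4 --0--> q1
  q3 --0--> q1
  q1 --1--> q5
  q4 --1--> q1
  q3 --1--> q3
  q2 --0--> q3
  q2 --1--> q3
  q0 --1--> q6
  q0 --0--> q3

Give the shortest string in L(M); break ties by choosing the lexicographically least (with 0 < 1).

001

A breadth-first search from q0 reaches an accepting state first via the path q0 → q3 → q1 → q5 on input 001.
No string of length < 3 is accepted (BFS exhausts all shorter strings without reaching an accepting state), and 001 is the lexicographically least accepting string of length 3.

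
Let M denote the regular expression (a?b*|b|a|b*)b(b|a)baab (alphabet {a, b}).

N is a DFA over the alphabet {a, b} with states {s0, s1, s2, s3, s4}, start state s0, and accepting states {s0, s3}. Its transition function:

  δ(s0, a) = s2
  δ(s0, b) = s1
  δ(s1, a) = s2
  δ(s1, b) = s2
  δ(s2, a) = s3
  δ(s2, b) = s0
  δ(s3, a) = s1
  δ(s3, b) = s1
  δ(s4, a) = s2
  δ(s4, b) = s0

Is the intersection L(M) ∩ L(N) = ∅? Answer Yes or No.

Converting the expression M to a DFA (subset construction, then merging equivalent states) gives the minimal DFA with states {m0, m1, m2, m3, m4, m5, m6, m7, m8, m9, m10, m11}, start state m0, accepting states {m11} and transitions m0: a→m1, b→m2; m1: a→m3, b→m2; m2: a→m4, b→m5; m3: a→m3, b→m3; m4: a→m3, b→m6; m5: a→m4, b→m7; m6: a→m8, b→m3; m7: a→m9, b→m7; m8: a→m10, b→m3; m9: a→m10, b→m6; m10: a→m3, b→m11; m11: a→m3, b→m3.
Exploring the product automaton M × N from the start pair (m0, s0), following both machines on each input symbol, reaches 24 state pairs: (m0, s0), (m1, s2), (m2, s1), (m3, s3), (m2, s0), (m4, s2), (m5, s2), (m3, s1), (m5, s1), (m6, s0), (m4, s3), (m7, s0), (m3, s2), (m7, s2), (m8, s2), (m6, s1), (m9, s2), (m7, s1), (m3, s0), (m9, s3), (m10, s3), (m10, s1), (m11, s1), (m11, s2).
M accepts in {m11} and N accepts in {s0, s3}; no reachable pair has both components accepting, so no string drives both machines to acceptance simultaneously and L(M) ∩ L(N) = ∅.
So no string is accepted by both, and the intersection is empty.

Yes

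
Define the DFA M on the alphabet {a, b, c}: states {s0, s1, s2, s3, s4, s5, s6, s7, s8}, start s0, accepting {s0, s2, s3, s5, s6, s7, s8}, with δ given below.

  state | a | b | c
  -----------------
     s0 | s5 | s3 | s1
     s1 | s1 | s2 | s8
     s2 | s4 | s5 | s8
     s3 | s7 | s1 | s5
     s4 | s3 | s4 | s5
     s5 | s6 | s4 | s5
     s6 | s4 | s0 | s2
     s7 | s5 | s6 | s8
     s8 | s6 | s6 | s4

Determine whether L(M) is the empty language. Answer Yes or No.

No

The empty string ε is accepted: the run s0 ends in the accepting state s0.
Since at least one string is accepted, L(M) is not empty.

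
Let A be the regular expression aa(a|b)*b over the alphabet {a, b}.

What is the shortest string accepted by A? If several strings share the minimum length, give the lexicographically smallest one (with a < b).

By inspection of the expression, no string of length less than 3 matches, and aab is the lexicographically first match of length 3.

aab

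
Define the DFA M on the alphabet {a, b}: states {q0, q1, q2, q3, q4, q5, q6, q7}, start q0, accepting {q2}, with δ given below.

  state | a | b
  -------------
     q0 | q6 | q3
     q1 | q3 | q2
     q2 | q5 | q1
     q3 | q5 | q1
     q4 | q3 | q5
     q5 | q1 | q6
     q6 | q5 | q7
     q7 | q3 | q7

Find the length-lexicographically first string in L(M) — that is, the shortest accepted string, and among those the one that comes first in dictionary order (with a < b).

bbb

A breadth-first search from q0 reaches an accepting state first via the path q0 → q3 → q1 → q2 on input bbb.
No string of length < 3 is accepted (BFS exhausts all shorter strings without reaching an accepting state), and bbb is the lexicographically least accepting string of length 3.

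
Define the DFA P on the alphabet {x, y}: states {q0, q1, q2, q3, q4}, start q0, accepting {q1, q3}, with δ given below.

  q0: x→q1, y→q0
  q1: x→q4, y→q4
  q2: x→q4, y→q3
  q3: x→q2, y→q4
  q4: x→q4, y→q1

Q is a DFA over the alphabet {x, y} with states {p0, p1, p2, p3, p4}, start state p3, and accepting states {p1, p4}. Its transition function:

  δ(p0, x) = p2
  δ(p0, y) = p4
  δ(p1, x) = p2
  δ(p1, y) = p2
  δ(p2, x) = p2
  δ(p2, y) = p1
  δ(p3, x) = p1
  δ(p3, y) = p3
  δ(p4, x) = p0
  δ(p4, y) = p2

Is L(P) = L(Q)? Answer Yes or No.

Yes

Exploring the product automaton P × Q from the start pair (q0, p3), following both machines on each input symbol, reaches 3 state pairs: (q0, p3), (q1, p1), (q4, p2).
P accepts in {q1, q3} and Q accepts in {p1, p4}. In every reachable pair the two components are either both accepting — (q1, p1) — or both non-accepting, so no string is accepted by exactly one of the machines: L(P) \ L(Q) and L(Q) \ L(P) are both empty.
Hence every string is accepted by P iff it is accepted by Q, and the two languages coincide.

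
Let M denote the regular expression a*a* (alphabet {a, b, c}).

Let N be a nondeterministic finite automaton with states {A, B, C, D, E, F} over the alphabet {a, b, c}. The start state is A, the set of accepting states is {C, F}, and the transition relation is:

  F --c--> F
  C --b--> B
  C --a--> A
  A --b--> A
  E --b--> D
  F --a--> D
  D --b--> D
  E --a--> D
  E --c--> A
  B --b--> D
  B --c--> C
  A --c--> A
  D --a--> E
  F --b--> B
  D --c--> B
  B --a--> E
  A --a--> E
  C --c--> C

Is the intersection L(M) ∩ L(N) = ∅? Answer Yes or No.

Converting the expression M to a DFA (subset construction, then merging equivalent states) gives the minimal DFA with states {m0, m1}, start state m0, accepting states {m0} and transitions m0: a→m0, b→m1, c→m1; m1: a→m1, b→m1, c→m1.
Exploring the product automaton M × N from the start pair (m0, A), following both machines on each input symbol, reaches 8 state pairs: (m0, A), (m0, E), (m1, A), (m0, D), (m1, D), (m1, E), (m1, B), (m1, C).
M accepts in {m0} and N accepts in {C, F}; no reachable pair has both components accepting, so no string drives both machines to acceptance simultaneously and L(M) ∩ L(N) = ∅.
So no string is accepted by both, and the intersection is empty.

Yes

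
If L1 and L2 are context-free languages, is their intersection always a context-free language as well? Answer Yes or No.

{aⁿbⁿcᵐ : m,n≥0} and {aᵐbⁿcⁿ : m,n≥0} are both context-free, but their intersection {aⁿbⁿcⁿ : n≥0} is not (pumping lemma).

No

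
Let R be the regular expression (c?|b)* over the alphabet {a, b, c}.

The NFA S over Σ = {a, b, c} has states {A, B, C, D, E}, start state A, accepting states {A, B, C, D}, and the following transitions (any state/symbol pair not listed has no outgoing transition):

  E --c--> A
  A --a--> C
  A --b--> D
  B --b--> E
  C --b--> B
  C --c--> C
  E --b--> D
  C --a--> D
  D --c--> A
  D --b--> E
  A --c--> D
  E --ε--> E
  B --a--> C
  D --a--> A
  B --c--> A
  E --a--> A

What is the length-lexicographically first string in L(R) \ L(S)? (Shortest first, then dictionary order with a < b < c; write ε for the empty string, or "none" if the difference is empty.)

The string bb is accepted by R but not by S.
No shorter string lies in the difference, and bb is the lexicographically first length-2 string in L(R) \ L(S).

bb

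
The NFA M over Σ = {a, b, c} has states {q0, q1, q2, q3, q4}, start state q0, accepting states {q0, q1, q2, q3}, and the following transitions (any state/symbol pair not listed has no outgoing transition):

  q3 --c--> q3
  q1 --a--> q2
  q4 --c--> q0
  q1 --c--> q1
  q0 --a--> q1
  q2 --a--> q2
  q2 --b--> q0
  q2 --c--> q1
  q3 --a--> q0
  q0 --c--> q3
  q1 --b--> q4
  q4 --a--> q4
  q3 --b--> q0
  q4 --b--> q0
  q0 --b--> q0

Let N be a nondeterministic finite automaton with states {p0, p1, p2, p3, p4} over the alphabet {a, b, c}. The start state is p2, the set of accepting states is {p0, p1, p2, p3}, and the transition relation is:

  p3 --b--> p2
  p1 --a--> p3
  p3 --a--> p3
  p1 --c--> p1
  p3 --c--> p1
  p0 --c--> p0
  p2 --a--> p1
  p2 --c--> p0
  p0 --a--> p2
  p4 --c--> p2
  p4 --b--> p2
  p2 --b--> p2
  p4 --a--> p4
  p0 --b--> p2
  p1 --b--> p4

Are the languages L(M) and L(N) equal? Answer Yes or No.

Exploring the product automaton M × N from the start pair (q0, p2), following both machines on each input symbol, reaches 5 state pairs: (q0, p2), (q1, p1), (q3, p0), (q2, p3), (q4, p4).
M accepts in {q0, q1, q2, q3} and N accepts in {p0, p1, p2, p3}. In every reachable pair the two components are either both accepting — (q0, p2), (q1, p1), (q3, p0), (q2, p3) — or both non-accepting, so no string is accepted by exactly one of the machines: L(M) \ L(N) and L(N) \ L(M) are both empty.
Hence every string is accepted by M iff it is accepted by N, and the two languages coincide.

Yes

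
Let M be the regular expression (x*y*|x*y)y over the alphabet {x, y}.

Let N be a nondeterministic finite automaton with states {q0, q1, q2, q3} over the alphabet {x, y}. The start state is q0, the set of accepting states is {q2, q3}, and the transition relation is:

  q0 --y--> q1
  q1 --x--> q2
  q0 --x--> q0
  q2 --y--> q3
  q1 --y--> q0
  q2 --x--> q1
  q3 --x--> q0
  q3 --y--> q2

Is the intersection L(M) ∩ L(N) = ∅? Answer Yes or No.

Yes

Converting the expression M to a DFA (subset construction, then merging equivalent states) gives the minimal DFA with states {m0, m1, m2}, start state m0, accepting states {m1} and transitions m0: x→m0, y→m1; m1: x→m2, y→m1; m2: x→m2, y→m2.
Exploring the product automaton M × N from the start pair (m0, q0), following both machines on each input symbol, reaches 7 state pairs: (m0, q0), (m1, q1), (m2, q2), (m1, q0), (m2, q1), (m2, q3), (m2, q0).
M accepts in {m1} and N accepts in {q2, q3}; no reachable pair has both components accepting, so no string drives both machines to acceptance simultaneously and L(M) ∩ L(N) = ∅.
So no string is accepted by both, and the intersection is empty.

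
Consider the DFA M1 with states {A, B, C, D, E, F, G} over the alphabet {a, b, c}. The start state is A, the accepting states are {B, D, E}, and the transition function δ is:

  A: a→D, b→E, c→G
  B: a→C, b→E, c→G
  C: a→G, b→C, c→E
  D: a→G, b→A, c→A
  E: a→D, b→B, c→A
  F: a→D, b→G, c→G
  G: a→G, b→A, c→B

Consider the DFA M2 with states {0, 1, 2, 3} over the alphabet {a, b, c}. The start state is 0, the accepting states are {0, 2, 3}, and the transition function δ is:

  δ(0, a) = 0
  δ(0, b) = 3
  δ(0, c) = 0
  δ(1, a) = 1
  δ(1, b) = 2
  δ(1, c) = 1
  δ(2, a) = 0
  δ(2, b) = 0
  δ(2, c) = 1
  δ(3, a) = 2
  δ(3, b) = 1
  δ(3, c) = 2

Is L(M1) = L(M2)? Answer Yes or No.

No

The string bb is accepted by M1 but rejected by M2.
So L(M1) ≠ L(M2).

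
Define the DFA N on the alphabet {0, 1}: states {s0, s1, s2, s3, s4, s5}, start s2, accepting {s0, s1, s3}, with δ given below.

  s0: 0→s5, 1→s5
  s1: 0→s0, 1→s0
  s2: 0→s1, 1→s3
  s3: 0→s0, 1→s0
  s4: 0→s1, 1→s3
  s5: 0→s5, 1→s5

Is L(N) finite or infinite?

The useful states (reachable from s2 and able to reach an accepting state) are {s0, s1, s2, s3}.
Restricted to these states the transition graph has no cycle, so every accepting path has bounded length and L is finite.

finite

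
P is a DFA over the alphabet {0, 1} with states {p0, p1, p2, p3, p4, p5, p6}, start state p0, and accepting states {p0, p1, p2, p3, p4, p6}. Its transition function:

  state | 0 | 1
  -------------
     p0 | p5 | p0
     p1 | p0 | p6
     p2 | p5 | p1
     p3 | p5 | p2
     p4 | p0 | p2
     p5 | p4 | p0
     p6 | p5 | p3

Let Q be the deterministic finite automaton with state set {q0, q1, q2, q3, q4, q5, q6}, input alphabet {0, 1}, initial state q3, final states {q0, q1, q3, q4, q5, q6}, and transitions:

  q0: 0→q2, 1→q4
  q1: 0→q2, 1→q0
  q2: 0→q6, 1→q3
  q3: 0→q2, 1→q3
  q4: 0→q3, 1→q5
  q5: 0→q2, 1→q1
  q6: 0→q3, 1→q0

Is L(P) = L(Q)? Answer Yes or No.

Exploring the product automaton P × Q from the start pair (p0, q3), following both machines on each input symbol, reaches 7 state pairs: (p0, q3), (p5, q2), (p4, q6), (p2, q0), (p1, q4), (p6, q5), (p3, q1).
P accepts in {p0, p1, p2, p3, p4, p6} and Q accepts in {q0, q1, q3, q4, q5, q6}. In every reachable pair the two components are either both accepting — (p0, q3), (p4, q6), (p2, q0), (p1, q4), (p6, q5), (p3, q1) — or both non-accepting, so no string is accepted by exactly one of the machines: L(P) \ L(Q) and L(Q) \ L(P) are both empty.
Hence every string is accepted by P iff it is accepted by Q, and the two languages coincide.

Yes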